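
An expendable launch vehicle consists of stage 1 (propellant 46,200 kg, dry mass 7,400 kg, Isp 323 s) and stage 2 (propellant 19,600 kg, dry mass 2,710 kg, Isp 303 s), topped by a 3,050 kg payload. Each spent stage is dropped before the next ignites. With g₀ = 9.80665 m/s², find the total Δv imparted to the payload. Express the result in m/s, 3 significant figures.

Δv ≈ 7190 m/s

Ignition mass of stage 1 = 46,200+7,400 + 19,600+2,710 + 3,050 = 78,960 kg.
Stage 1: m₀ = 78,960 kg, m_f = 78,960 − 46,200 = 32,760 kg; Δv = 323×9.80665×ln(2.41) = 3167.5×0.8797 ≈ 2787 m/s.
Stage 2: m₀ = 25,360 kg, m_f = 25,360 − 19,600 = 5,760 kg; Δv = 303×9.80665×ln(4.403) = 2971.4×1.4822 ≈ 4404 m/s.
Total Δv = 2787 + 4404 = 7191 m/s.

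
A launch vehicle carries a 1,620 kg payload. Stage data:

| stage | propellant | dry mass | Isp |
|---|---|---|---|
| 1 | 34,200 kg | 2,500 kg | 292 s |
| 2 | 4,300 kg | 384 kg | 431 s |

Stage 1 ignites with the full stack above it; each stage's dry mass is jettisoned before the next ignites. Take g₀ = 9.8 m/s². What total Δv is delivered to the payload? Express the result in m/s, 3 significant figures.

Ignition mass of stage 1 = 34,200+2,500 + 4,300+384 + 1,620 = 43,004 kg.
Stage 1: m₀ = 43,004 kg, m_f = 43,004 − 34,200 = 8,804 kg; Δv = 292×9.8×ln(4.885) = 2861.6×1.5861 ≈ 4539 m/s.
Stage 2: m₀ = 6,304 kg, m_f = 6,304 − 4,300 = 2,004 kg; Δv = 431×9.8×ln(3.146) = 4223.8×1.1460 ≈ 4841 m/s.
Total Δv = 4539 + 4841 = 9380 m/s.

Δv ≈ 9380 m/s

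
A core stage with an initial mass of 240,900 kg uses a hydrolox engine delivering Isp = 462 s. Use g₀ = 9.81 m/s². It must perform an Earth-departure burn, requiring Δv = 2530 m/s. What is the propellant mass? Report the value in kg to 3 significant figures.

propellant mass ≈ 103000 kg

v_e = Isp · g₀ = 462 × 9.81 = 4532.2 m/s.
m₀/m_f = exp(Δv / v_e) = exp(2530 / 4532.2) = exp(0.5582) = 1.7476.
m_f = 240,900 / 1.7476 = 137,846 kg, so propellant = m₀ − m_f = 240,900 − 137,846 = 103,054 kg.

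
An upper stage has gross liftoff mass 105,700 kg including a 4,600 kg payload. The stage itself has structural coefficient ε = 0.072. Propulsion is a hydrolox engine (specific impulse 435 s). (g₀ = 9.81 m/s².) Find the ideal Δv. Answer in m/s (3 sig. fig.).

Stage wet mass = m₀ − payload = 105,700 − 4,600 = 101,100 kg.
Stage dry mass = ε × stage wet mass = 0.072 × 101,100 = 7,279.2 kg.
Burnout mass m_f = stage dry + payload = 7,279.2 + 4,600 = 11,879.2 kg.
v_e = Isp · g₀ = 435 × 9.81 = 4267.4 m/s.
Rocket equation: Δv = v_e · ln(105,700/11,879.2) = 4267.4 × ln(8.898) = 4267.4 × 2.1858 ≈ 9328 m/s.

Δv ≈ 9330 m/s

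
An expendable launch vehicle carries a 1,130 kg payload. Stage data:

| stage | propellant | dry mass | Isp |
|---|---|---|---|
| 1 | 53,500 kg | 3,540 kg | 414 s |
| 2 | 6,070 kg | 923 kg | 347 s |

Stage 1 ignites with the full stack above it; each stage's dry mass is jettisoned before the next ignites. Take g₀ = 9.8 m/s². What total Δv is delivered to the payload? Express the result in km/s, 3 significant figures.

Ignition mass of stage 1 = 53,500+3,540 + 6,070+923 + 1,130 = 65,163 kg.
Stage 1: m₀ = 65,163 kg, m_f = 65,163 − 53,500 = 11,663 kg; Δv = 414×9.8×ln(5.587) = 4057.2×1.7205 ≈ 6980 m/s.
Stage 2: m₀ = 8,123 kg, m_f = 8,123 − 6,070 = 2,053 kg; Δv = 347×9.8×ln(3.957) = 3400.6×1.3754 ≈ 4677 m/s.
Total Δv = 6980 + 4677 = 11657 m/s.

Δv ≈ 11.7 km/s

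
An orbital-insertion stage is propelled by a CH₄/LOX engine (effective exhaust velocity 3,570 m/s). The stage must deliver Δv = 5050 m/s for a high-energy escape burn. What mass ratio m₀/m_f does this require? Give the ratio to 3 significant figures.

mass ratio ≈ 4.11

By the Tsiolkovsky rocket equation, m₀/m_f = exp(Δv / v_e) = exp(5050 / 3570.0) = exp(1.4146) = 4.1147.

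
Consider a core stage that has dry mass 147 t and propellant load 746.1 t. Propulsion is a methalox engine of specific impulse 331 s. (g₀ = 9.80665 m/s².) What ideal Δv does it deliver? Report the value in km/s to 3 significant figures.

v_e = Isp · g₀ = 331 × 9.80665 = 3246.0 m/s.
m₀ = m_dry + m_prop = 147 + 746.1 = 893.1 t.
Δv = v_e · ln(m₀/m_f) = 3246.0 × ln(6.076) = 3246.0 × 1.8043 ≈ 5856.6 m/s.

Δv ≈ 5.86 km/s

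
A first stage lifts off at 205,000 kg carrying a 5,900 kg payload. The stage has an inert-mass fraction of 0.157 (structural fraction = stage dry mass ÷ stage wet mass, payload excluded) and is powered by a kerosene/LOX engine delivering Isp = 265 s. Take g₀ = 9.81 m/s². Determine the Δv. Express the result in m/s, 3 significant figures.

Δv ≈ 4440 m/s

Stage wet mass = m₀ − payload = 205,000 − 5,900 = 199,100 kg.
Stage dry mass = ε × stage wet mass = 0.157 × 199,100 = 31,258.7 kg.
Burnout mass m_f = stage dry + payload = 31,258.7 + 5,900 = 37,158.7 kg.
v_e = Isp · g₀ = 265 × 9.81 = 2599.7 m/s.
Rocket equation: Δv = v_e · ln(205,000/37,158.7) = 2599.7 × ln(5.517) = 2599.7 × 1.7078 ≈ 4440 m/s.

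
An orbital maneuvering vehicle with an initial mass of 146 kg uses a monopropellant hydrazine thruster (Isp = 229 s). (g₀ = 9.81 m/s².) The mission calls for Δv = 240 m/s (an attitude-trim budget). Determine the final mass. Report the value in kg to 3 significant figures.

v_e = Isp · g₀ = 229 × 9.81 = 2246.5 m/s.
By the Tsiolkovsky rocket equation, m₀/m_f = exp(Δv / v_e) = exp(240 / 2246.5) = exp(0.1068) = 1.1127.
m_f = m₀ / 1.1127 = 146 / 1.1127 = 131.212 kg.

final mass ≈ 131 kg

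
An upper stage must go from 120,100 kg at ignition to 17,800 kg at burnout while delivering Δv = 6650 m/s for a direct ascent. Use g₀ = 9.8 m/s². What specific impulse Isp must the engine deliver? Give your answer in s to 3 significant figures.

Isp ≈ 355 s

ln(m₀/m_f) = ln(120100/17800) = ln(6.747) = 1.9091.
By the Tsiolkovsky rocket equation, v_e = Δv / ln(m₀/m_f) = 6650 / 1.9091 = 3483.3 m/s.
Isp = v_e / g₀ = 3483.3 / 9.8 = 355.4 s.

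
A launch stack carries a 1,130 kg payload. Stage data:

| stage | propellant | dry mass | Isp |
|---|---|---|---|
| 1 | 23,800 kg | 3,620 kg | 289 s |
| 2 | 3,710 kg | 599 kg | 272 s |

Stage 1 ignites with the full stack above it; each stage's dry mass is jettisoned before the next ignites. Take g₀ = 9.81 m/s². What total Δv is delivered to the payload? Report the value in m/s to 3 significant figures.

Δv ≈ 6710 m/s

Ignition mass of stage 1 = 23,800+3,620 + 3,710+599 + 1,130 = 32,859 kg.
Stage 1: m₀ = 32,859 kg, m_f = 32,859 − 23,800 = 9,059 kg; Δv = 289×9.81×ln(3.627) = 2835.1×1.2885 ≈ 3653 m/s.
Stage 2: m₀ = 5,439 kg, m_f = 5,439 − 3,710 = 1,729 kg; Δv = 272×9.81×ln(3.146) = 2668.3×1.1461 ≈ 3058 m/s.
Total Δv = 3653 + 3058 = 6711 m/s.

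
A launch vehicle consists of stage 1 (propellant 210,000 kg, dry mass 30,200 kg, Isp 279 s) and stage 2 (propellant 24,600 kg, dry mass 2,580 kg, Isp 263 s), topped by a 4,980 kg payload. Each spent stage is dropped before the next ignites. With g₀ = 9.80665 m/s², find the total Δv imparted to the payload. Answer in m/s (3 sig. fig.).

Δv ≈ 7770 m/s

Ignition mass of stage 1 = 210,000+30,200 + 24,600+2,580 + 4,980 = 272,360 kg.
Stage 1: m₀ = 272,360 kg, m_f = 272,360 − 210,000 = 62,360 kg; Δv = 279×9.80665×ln(4.368) = 2736.1×1.4742 ≈ 4033 m/s.
Stage 2: m₀ = 32,160 kg, m_f = 32,160 − 24,600 = 7,560 kg; Δv = 263×9.80665×ln(4.254) = 2579.1×1.4479 ≈ 3734 m/s.
Total Δv = 4033 + 3734 = 7767 m/s.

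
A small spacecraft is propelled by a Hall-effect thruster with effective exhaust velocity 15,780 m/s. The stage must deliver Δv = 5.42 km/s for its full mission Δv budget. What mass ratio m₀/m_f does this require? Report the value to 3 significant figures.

Using Δv = v_e ln(m₀/m_f): m₀/m_f = exp(Δv / v_e) = exp(5420 / 15780.0) = exp(0.3435) = 1.4098.

mass ratio ≈ 1.41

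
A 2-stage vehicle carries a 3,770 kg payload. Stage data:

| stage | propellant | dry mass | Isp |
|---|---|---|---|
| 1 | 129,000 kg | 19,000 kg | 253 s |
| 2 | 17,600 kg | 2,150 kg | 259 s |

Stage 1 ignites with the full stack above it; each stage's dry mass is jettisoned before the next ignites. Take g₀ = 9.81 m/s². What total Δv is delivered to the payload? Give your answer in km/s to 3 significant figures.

Δv ≈ 6.97 km/s

Ignition mass of stage 1 = 129,000+19,000 + 17,600+2,150 + 3,770 = 171,520 kg.
Stage 1: m₀ = 171,520 kg, m_f = 171,520 − 129,000 = 42,520 kg; Δv = 253×9.81×ln(4.034) = 2481.9×1.3947 ≈ 3462 m/s.
Stage 2: m₀ = 23,520 kg, m_f = 23,520 − 17,600 = 5,920 kg; Δv = 259×9.81×ln(3.973) = 2540.8×1.3795 ≈ 3505 m/s.
Total Δv = 3462 + 3505 = 6967 m/s.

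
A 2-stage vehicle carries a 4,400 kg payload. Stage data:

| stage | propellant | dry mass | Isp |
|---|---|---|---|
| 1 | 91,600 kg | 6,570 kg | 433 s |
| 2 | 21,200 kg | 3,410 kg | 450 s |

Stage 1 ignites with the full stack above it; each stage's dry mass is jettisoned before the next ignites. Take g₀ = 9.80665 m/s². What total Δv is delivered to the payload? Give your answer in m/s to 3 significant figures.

Ignition mass of stage 1 = 91,600+6,570 + 21,200+3,410 + 4,400 = 127,180 kg.
Stage 1: m₀ = 127,180 kg, m_f = 127,180 − 91,600 = 35,580 kg; Δv = 433×9.80665×ln(3.574) = 4246.3×1.2738 ≈ 5409 m/s.
Stage 2: m₀ = 29,010 kg, m_f = 29,010 − 21,200 = 7,810 kg; Δv = 450×9.80665×ln(3.714) = 4413.0×1.3122 ≈ 5791 m/s.
Total Δv = 5409 + 5791 = 11200 m/s.

Δv ≈ 11200 m/s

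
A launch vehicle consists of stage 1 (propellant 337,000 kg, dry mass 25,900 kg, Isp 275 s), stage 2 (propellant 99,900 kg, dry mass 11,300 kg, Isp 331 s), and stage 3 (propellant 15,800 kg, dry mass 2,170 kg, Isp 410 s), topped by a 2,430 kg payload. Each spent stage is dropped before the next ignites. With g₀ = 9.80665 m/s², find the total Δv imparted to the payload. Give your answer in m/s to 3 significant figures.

Ignition mass of stage 1 = 337,000+25,900 + 99,900+11,300 + 15,800+2,170 + 2,430 = 494,500 kg.
Stage 1: m₀ = 494,500 kg, m_f = 494,500 − 337,000 = 157,500 kg; Δv = 275×9.80665×ln(3.14) = 2696.8×1.1441 ≈ 3086 m/s.
Stage 2: m₀ = 131,600 kg, m_f = 131,600 − 99,900 = 31,700 kg; Δv = 331×9.80665×ln(4.151) = 3246.0×1.4235 ≈ 4621 m/s.
Stage 3: m₀ = 20,400 kg, m_f = 20,400 − 15,800 = 4,600 kg; Δv = 410×9.80665×ln(4.435) = 4020.7×1.4895 ≈ 5989 m/s.
Total Δv = 3086 + 4621 + 5989 = 13696 m/s.

Δv ≈ 13700 m/s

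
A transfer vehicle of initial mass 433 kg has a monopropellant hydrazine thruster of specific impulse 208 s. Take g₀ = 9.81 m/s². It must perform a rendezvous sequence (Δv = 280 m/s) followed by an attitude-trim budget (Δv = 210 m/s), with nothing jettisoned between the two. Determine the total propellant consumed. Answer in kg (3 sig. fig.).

total propellant consumed ≈ 92.4 kg

v_e = Isp · g₀ = 208 × 9.81 = 2040.5 m/s.
After the first burn: m = 433 × exp(−280/2040.5) = 433 × 0.87178 = 377.481 kg.
After the second burn: m = 377.481 × exp(−210/2040.5) = 377.481 × 0.90220 = 340.563 kg.
Total propellant = m₀ − m_final = 433 − 340.563 = 92.437 kg.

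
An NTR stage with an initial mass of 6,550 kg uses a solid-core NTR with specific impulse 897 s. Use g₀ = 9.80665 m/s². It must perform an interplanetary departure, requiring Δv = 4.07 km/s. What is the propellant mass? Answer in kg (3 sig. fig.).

propellant mass ≈ 2430 kg

v_e = Isp · g₀ = 897 × 9.80665 = 8796.6 m/s.
m₀/m_f = exp(Δv / v_e) = exp(4070 / 8796.6) = exp(0.4627) = 1.5883.
m_f = 6,550 / 1.5883 = 4,123.91 kg, so propellant = m₀ − m_f = 6,550 − 4,123.91 = 2,426.09 kg.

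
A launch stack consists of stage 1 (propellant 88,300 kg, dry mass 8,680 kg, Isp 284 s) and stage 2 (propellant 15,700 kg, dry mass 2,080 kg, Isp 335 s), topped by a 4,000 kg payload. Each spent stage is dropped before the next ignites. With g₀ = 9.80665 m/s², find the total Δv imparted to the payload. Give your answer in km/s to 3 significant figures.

Δv ≈ 7.98 km/s

Ignition mass of stage 1 = 88,300+8,680 + 15,700+2,080 + 4,000 = 118,760 kg.
Stage 1: m₀ = 118,760 kg, m_f = 118,760 − 88,300 = 30,460 kg; Δv = 284×9.80665×ln(3.899) = 2785.1×1.3607 ≈ 3790 m/s.
Stage 2: m₀ = 21,780 kg, m_f = 21,780 − 15,700 = 6,080 kg; Δv = 335×9.80665×ln(3.582) = 3285.2×1.2760 ≈ 4192 m/s.
Total Δv = 3790 + 4192 = 7982 m/s.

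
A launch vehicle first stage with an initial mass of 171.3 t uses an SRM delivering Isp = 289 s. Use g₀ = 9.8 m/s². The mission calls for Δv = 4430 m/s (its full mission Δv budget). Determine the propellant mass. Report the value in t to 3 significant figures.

v_e = Isp · g₀ = 289 × 9.8 = 2832.2 m/s.
By the Tsiolkovsky rocket equation, m₀/m_f = exp(Δv / v_e) = exp(4430 / 2832.2) = exp(1.5642) = 4.7786.
m_f = 171.3 / 4.7786 = 35.8473 t, so propellant = m₀ − m_f = 171.3 − 35.8473 = 135.4527 t.

propellant mass ≈ 135 t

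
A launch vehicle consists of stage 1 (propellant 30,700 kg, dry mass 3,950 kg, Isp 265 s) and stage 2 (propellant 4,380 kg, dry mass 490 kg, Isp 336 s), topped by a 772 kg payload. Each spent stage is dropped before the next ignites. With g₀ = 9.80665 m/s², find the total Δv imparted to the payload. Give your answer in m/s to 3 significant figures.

Δv ≈ 8660 m/s

Ignition mass of stage 1 = 30,700+3,950 + 4,380+490 + 772 = 40,292 kg.
Stage 1: m₀ = 40,292 kg, m_f = 40,292 − 30,700 = 9,592 kg; Δv = 265×9.80665×ln(4.201) = 2598.8×1.4352 ≈ 3730 m/s.
Stage 2: m₀ = 5,642 kg, m_f = 5,642 − 4,380 = 1,262 kg; Δv = 336×9.80665×ln(4.471) = 3295.0×1.4975 ≈ 4934 m/s.
Total Δv = 3730 + 4934 = 8664 m/s.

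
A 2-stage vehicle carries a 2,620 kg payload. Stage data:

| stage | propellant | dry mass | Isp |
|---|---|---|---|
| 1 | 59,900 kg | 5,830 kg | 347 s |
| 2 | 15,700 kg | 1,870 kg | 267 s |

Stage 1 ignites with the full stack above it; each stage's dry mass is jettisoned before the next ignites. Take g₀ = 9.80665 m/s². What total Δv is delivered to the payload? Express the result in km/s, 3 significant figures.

Δv ≈ 8.00 km/s

Ignition mass of stage 1 = 59,900+5,830 + 15,700+1,870 + 2,620 = 85,920 kg.
Stage 1: m₀ = 85,920 kg, m_f = 85,920 − 59,900 = 26,020 kg; Δv = 347×9.80665×ln(3.302) = 3402.9×1.1946 ≈ 4065 m/s.
Stage 2: m₀ = 20,190 kg, m_f = 20,190 − 15,700 = 4,490 kg; Δv = 267×9.80665×ln(4.497) = 2618.4×1.5033 ≈ 3936 m/s.
Total Δv = 4065 + 3936 = 8001 m/s.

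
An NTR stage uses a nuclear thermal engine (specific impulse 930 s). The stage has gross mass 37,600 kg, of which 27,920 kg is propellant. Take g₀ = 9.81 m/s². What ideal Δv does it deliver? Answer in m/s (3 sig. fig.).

Δv ≈ 12400 m/s

v_e = Isp · g₀ = 930 × 9.81 = 9123.3 m/s.
m_f = m₀ − m_prop = 37,600 − 27,920 = 9,680 kg.
Δv = v_e · ln(m₀/m_f) = 9123.3 × ln(3.884) = 9123.3 × 1.3569 ≈ 12379.8 m/s.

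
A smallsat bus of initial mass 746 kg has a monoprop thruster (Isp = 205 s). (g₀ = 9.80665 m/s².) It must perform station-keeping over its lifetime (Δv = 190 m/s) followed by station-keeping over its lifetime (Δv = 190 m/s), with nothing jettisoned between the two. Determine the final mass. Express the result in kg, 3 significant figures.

v_e = Isp · g₀ = 205 × 9.80665 = 2010.4 m/s.
After the first burn: m = 746 × exp(−190/2010.4) = 746 × 0.90982 = 678.726 kg.
After the second burn: m = 678.726 × exp(−190/2010.4) = 678.726 × 0.90982 = 617.518 kg.

final mass ≈ 618 kg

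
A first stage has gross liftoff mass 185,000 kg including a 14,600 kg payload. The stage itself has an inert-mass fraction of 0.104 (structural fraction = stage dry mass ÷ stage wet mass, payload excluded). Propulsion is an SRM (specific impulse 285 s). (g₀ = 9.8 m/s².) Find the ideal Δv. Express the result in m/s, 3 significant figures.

Stage wet mass = m₀ − payload = 185,000 − 14,600 = 170,400 kg.
Stage dry mass = ε × stage wet mass = 0.104 × 170,400 = 17,721.6 kg.
Burnout mass m_f = stage dry + payload = 17,721.6 + 14,600 = 32,321.6 kg.
v_e = Isp · g₀ = 285 × 9.8 = 2793.0 m/s.
Δv = v_e · ln(185,000/32,321.6) = 2793.0 × ln(5.724) = 2793.0 × 1.7446 ≈ 4873 m/s.

Δv ≈ 4870 m/s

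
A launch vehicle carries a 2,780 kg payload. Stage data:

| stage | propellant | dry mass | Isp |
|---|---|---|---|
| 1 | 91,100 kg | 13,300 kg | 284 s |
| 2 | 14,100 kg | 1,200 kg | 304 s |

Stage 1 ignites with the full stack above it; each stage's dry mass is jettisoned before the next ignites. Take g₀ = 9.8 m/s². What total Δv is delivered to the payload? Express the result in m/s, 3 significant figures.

Ignition mass of stage 1 = 91,100+13,300 + 14,100+1,200 + 2,780 = 122,480 kg.
Stage 1: m₀ = 122,480 kg, m_f = 122,480 − 91,100 = 31,380 kg; Δv = 284×9.8×ln(3.903) = 2783.2×1.3618 ≈ 3790 m/s.
Stage 2: m₀ = 18,080 kg, m_f = 18,080 − 14,100 = 3,980 kg; Δv = 304×9.8×ln(4.543) = 2979.2×1.5135 ≈ 4509 m/s.
Total Δv = 3790 + 4509 = 8299 m/s.

Δv ≈ 8300 m/s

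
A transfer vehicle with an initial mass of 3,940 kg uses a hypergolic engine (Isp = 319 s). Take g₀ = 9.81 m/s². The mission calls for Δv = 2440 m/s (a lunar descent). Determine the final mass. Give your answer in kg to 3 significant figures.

final mass ≈ 1810 kg

v_e = Isp · g₀ = 319 × 9.81 = 3129.4 m/s.
From the ideal rocket equation, m₀/m_f = exp(Δv / v_e) = exp(2440 / 3129.4) = exp(0.7797) = 2.1808.
m_f = m₀ / 2.1808 = 3,940 / 2.1808 = 1,806.68 kg.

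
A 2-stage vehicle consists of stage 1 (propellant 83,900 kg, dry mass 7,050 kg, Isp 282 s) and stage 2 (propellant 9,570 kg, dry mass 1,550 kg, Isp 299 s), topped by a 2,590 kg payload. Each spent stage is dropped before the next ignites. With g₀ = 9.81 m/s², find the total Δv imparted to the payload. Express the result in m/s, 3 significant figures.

Δv ≈ 7990 m/s

Ignition mass of stage 1 = 83,900+7,050 + 9,570+1,550 + 2,590 = 104,660 kg.
Stage 1: m₀ = 104,660 kg, m_f = 104,660 − 83,900 = 20,760 kg; Δv = 282×9.81×ln(5.041) = 2766.4×1.6177 ≈ 4475 m/s.
Stage 2: m₀ = 13,710 kg, m_f = 13,710 − 9,570 = 4,140 kg; Δv = 299×9.81×ln(3.312) = 2933.2×1.1974 ≈ 3512 m/s.
Total Δv = 4475 + 3512 = 7987 m/s.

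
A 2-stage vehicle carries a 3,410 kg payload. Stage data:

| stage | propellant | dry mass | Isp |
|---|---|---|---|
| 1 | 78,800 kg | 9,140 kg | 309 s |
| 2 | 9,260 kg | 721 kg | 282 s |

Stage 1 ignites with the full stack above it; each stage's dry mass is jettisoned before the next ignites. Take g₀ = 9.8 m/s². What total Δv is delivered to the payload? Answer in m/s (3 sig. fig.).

Ignition mass of stage 1 = 78,800+9,140 + 9,260+721 + 3,410 = 101,331 kg.
Stage 1: m₀ = 101,331 kg, m_f = 101,331 − 78,800 = 22,531 kg; Δv = 309×9.8×ln(4.497) = 3028.2×1.5035 ≈ 4553 m/s.
Stage 2: m₀ = 13,391 kg, m_f = 13,391 − 9,260 = 4,131 kg; Δv = 282×9.8×ln(3.242) = 2763.6×1.1761 ≈ 3250 m/s.
Total Δv = 4553 + 3250 = 7803 m/s.

Δv ≈ 7800 m/s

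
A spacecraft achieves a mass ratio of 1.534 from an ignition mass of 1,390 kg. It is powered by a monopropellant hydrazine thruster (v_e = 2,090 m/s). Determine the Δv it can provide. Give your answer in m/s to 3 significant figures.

Δv = v_e · ln(1.534) = 2090.0 × 0.4279 ≈ 894.3 m/s.

Δv ≈ 894 m/s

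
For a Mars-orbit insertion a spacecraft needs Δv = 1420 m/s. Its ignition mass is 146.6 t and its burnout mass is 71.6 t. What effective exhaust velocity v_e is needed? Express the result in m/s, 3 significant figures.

ln(m₀/m_f) = ln(146600/71600) = ln(2.047) = 0.7166.
v_e = Δv / ln(m₀/m_f) = 1420 / 0.7166 = 1981.5 m/s.

v_e ≈ 1980 m/s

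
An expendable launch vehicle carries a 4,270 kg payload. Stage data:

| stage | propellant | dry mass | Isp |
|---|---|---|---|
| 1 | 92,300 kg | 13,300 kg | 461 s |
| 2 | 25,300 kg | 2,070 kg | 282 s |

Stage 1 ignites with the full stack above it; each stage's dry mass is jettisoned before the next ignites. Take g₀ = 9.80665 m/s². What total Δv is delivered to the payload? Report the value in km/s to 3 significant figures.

Ignition mass of stage 1 = 92,300+13,300 + 25,300+2,070 + 4,270 = 137,240 kg.
Stage 1: m₀ = 137,240 kg, m_f = 137,240 − 92,300 = 44,940 kg; Δv = 461×9.80665×ln(3.054) = 4520.9×1.1164 ≈ 5047 m/s.
Stage 2: m₀ = 31,640 kg, m_f = 31,640 − 25,300 = 6,340 kg; Δv = 282×9.80665×ln(4.991) = 2765.5×1.6075 ≈ 4446 m/s.
Total Δv = 5047 + 4446 = 9493 m/s.

Δv ≈ 9.49 km/s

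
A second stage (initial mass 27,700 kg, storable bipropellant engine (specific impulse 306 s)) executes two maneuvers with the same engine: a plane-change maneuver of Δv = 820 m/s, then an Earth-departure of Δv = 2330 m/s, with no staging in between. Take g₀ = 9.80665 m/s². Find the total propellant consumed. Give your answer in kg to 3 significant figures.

total propellant consumed ≈ 18000 kg

v_e = Isp · g₀ = 306 × 9.80665 = 3000.8 m/s.
After the first burn: m = 27700 × exp(−820/3000.8) = 27700 × 0.76090 = 21,076.9 kg.
After the second burn: m = 21,076.9 × exp(−2330/3000.8) = 21,076.9 × 0.46004 = 9,696.22 kg.
Total propellant = m₀ − m_final = 27700 − 9,696.22 = 18,003.78 kg.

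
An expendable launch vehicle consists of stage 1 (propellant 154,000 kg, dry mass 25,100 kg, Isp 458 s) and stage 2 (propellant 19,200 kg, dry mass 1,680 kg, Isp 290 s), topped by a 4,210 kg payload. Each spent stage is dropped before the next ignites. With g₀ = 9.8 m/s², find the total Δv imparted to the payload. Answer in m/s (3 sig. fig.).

Δv ≈ 10400 m/s

Ignition mass of stage 1 = 154,000+25,100 + 19,200+1,680 + 4,210 = 204,190 kg.
Stage 1: m₀ = 204,190 kg, m_f = 204,190 − 154,000 = 50,190 kg; Δv = 458×9.8×ln(4.068) = 4488.4×1.4032 ≈ 6298 m/s.
Stage 2: m₀ = 25,090 kg, m_f = 25,090 − 19,200 = 5,890 kg; Δv = 290×9.8×ln(4.26) = 2842.0×1.4492 ≈ 4119 m/s.
Total Δv = 6298 + 4119 = 10417 m/s.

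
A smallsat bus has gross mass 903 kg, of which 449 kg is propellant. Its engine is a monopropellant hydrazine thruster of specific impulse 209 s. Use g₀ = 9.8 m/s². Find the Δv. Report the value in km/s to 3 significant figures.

Δv ≈ 1.41 km/s

v_e = Isp · g₀ = 209 × 9.8 = 2048.2 m/s.
m_f = m₀ − m_prop = 903 − 449 = 454 kg.
Δv = v_e · ln(m₀/m_f) = 2048.2 × ln(1.989) = 2048.2 × 0.6876 ≈ 1408.4 m/s.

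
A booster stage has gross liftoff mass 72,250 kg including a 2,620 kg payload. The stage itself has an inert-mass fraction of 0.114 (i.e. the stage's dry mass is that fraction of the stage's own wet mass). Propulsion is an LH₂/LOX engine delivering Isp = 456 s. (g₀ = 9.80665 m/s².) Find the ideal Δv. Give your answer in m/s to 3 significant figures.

Δv ≈ 8600 m/s

Stage wet mass = m₀ − payload = 72,250 − 2,620 = 69,630 kg.
Stage dry mass = ε × stage wet mass = 0.114 × 69,630 = 7,937.82 kg.
Burnout mass m_f = stage dry + payload = 7,937.82 + 2,620 = 10,557.82 kg.
v_e = Isp · g₀ = 456 × 9.80665 = 4471.8 m/s.
From the ideal rocket equation, Δv = v_e · ln(72,250/10,557.82) = 4471.8 × ln(6.843) = 4471.8 × 1.9233 ≈ 8601 m/s.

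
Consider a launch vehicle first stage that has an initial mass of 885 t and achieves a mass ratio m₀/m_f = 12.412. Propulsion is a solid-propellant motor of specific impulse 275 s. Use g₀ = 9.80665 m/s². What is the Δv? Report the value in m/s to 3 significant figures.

Δv ≈ 6790 m/s

v_e = Isp · g₀ = 275 × 9.80665 = 2696.8 m/s.
Δv = v_e · ln(12.412) = 2696.8 × 2.5187 ≈ 6792.4 m/s.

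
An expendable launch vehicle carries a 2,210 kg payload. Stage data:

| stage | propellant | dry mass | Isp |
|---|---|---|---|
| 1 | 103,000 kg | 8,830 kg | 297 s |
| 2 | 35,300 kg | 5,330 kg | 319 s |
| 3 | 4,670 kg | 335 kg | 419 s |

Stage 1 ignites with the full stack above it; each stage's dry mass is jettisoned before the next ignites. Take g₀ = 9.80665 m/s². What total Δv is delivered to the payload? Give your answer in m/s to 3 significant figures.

Ignition mass of stage 1 = 103,000+8,830 + 35,300+5,330 + 4,670+335 + 2,210 = 159,675 kg.
Stage 1: m₀ = 159,675 kg, m_f = 159,675 − 103,000 = 56,675 kg; Δv = 297×9.80665×ln(2.817) = 2912.6×1.0358 ≈ 3017 m/s.
Stage 2: m₀ = 47,845 kg, m_f = 47,845 − 35,300 = 12,545 kg; Δv = 319×9.80665×ln(3.814) = 3128.3×1.3386 ≈ 4188 m/s.
Stage 3: m₀ = 7,215 kg, m_f = 7,215 − 4,670 = 2,545 kg; Δv = 419×9.80665×ln(2.835) = 4109.0×1.0420 ≈ 4282 m/s.
Total Δv = 3017 + 4188 + 4282 = 11487 m/s.

Δv ≈ 11500 m/s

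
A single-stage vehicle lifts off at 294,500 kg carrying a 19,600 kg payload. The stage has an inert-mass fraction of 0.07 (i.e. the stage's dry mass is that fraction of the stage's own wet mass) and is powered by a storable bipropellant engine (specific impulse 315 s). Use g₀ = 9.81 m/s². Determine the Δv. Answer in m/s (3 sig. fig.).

Stage wet mass = m₀ − payload = 294,500 − 19,600 = 274,900 kg.
Stage dry mass = ε × stage wet mass = 0.07 × 274,900 = 19,243 kg.
Burnout mass m_f = stage dry + payload = 19,243 + 19,600 = 38,843 kg.
v_e = Isp · g₀ = 315 × 9.81 = 3090.2 m/s.
Rocket equation: Δv = v_e · ln(294,500/38,843) = 3090.2 × ln(7.582) = 3090.2 × 2.0258 ≈ 6260 m/s.

Δv ≈ 6260 m/s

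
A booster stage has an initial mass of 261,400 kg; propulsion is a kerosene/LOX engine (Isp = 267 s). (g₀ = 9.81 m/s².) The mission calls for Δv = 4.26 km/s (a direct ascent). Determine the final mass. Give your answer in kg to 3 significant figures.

final mass ≈ 51400 kg

v_e = Isp · g₀ = 267 × 9.81 = 2619.3 m/s.
Using Δv = v_e ln(m₀/m_f): m₀/m_f = exp(Δv / v_e) = exp(4260 / 2619.3) = exp(1.6264) = 5.0856.
m_f = m₀ / 5.0856 = 261,400 / 5.0856 = 51,400 kg.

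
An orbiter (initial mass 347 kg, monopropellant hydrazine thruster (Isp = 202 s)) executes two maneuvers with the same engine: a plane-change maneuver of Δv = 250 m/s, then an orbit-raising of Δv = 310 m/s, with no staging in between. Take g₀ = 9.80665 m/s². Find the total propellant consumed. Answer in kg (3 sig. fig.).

v_e = Isp · g₀ = 202 × 9.80665 = 1980.9 m/s.
After the first burn: m = 347 × exp(−250/1980.9) = 347 × 0.88144 = 305.86 kg.
After the second burn: m = 305.86 × exp(−310/1980.9) = 305.86 × 0.85514 = 261.553 kg.
Total propellant = m₀ − m_final = 347 − 261.553 = 85.447 kg.

total propellant consumed ≈ 85.4 kg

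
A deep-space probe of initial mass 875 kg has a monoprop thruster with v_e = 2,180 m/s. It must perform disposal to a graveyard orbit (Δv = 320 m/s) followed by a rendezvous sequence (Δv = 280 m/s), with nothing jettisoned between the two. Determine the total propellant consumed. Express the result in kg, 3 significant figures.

After the first burn: m = 875 × exp(−320/2180.0) = 875 × 0.86348 = 755.545 kg.
After the second burn: m = 755.545 × exp(−280/2180.0) = 755.545 × 0.87947 = 664.479 kg.
Total propellant = m₀ − m_final = 875 − 664.479 = 210.521 kg.

total propellant consumed ≈ 211 kg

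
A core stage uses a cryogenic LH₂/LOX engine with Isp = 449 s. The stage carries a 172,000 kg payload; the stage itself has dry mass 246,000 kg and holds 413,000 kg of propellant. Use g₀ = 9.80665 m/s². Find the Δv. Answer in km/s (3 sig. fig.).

Δv ≈ 3.03 km/s

v_e = Isp · g₀ = 449 × 9.80665 = 4403.2 m/s.
m₀ = payload + dry + propellant = 172,000 + 246,000 + 413,000 = 831,000 kg.
m_f = payload + dry = 172,000 + 246,000 = 418,000 kg.
Δv = v_e · ln(m₀/m_f) = 4403.2 × ln(1.988) = 4403.2 × 0.6871 ≈ 3025.6 m/s.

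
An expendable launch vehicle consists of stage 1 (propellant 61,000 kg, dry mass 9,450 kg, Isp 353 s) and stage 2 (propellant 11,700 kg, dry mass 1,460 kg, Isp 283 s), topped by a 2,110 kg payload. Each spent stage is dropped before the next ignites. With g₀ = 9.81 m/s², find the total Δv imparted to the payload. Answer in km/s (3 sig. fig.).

Ignition mass of stage 1 = 61,000+9,450 + 11,700+1,460 + 2,110 = 85,720 kg.
Stage 1: m₀ = 85,720 kg, m_f = 85,720 − 61,000 = 24,720 kg; Δv = 353×9.81×ln(3.468) = 3462.9×1.2435 ≈ 4306 m/s.
Stage 2: m₀ = 15,270 kg, m_f = 15,270 − 11,700 = 3,570 kg; Δv = 283×9.81×ln(4.277) = 2776.2×1.4533 ≈ 4035 m/s.
Total Δv = 4306 + 4035 = 8341 m/s.

Δv ≈ 8.34 km/s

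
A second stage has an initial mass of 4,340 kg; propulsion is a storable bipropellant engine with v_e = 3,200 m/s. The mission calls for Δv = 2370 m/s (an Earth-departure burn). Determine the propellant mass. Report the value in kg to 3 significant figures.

propellant mass ≈ 2270 kg

m₀/m_f = exp(Δv / v_e) = exp(2370 / 3200.0) = exp(0.7406) = 2.0972.
m_f = 4,340 / 2.0972 = 2,069.43 kg, so propellant = m₀ − m_f = 4,340 − 2,069.43 = 2,270.57 kg.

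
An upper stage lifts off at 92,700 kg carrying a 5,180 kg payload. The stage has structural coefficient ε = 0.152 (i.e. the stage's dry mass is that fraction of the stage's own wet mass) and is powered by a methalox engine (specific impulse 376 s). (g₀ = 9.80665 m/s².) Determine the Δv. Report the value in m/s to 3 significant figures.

Δv ≈ 5950 m/s

Stage wet mass = m₀ − payload = 92,700 − 5,180 = 87,520 kg.
Stage dry mass = ε × stage wet mass = 0.152 × 87,520 = 13,303 kg.
Burnout mass m_f = stage dry + payload = 13,303 + 5,180 = 18,483 kg.
v_e = Isp · g₀ = 376 × 9.80665 = 3687.3 m/s.
By the Tsiolkovsky rocket equation, Δv = v_e · ln(92,700/18,483) = 3687.3 × ln(5.015) = 3687.3 × 1.6125 ≈ 5946 m/s.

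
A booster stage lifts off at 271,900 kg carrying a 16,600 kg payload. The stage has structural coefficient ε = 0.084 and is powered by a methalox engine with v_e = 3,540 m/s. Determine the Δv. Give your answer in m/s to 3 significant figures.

Δv ≈ 6960 m/s

Stage wet mass = m₀ − payload = 271,900 − 16,600 = 255,300 kg.
Stage dry mass = ε × stage wet mass = 0.084 × 255,300 = 21,445.2 kg.
Burnout mass m_f = stage dry + payload = 21,445.2 + 16,600 = 38,045.2 kg.
Δv = v_e · ln(271,900/38,045.2) = 3540.0 × ln(7.147) = 3540.0 × 1.9667 ≈ 6962 m/s.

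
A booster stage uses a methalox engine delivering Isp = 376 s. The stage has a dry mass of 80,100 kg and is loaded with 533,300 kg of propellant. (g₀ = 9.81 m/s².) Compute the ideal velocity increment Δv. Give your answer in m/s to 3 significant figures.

Δv ≈ 7510 m/s

v_e = Isp · g₀ = 376 × 9.81 = 3688.6 m/s.
m₀ = m_dry + m_prop = 80,100 + 533,300 = 613,400 kg.
Δv = v_e · ln(m₀/m_f) = 3688.6 × ln(7.658) = 3688.6 × 2.0357 ≈ 7509.0 m/s.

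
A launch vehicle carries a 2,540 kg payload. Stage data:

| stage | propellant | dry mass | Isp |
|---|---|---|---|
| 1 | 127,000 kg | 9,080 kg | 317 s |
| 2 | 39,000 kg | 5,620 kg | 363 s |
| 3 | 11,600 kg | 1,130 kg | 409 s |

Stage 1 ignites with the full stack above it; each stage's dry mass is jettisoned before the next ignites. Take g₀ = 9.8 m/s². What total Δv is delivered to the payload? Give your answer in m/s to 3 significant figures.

Ignition mass of stage 1 = 127,000+9,080 + 39,000+5,620 + 11,600+1,130 + 2,540 = 195,970 kg.
Stage 1: m₀ = 195,970 kg, m_f = 195,970 − 127,000 = 68,970 kg; Δv = 317×9.8×ln(2.841) = 3106.6×1.0443 ≈ 3244 m/s.
Stage 2: m₀ = 59,890 kg, m_f = 59,890 − 39,000 = 20,890 kg; Δv = 363×9.8×ln(2.867) = 3557.4×1.0532 ≈ 3747 m/s.
Stage 3: m₀ = 15,270 kg, m_f = 15,270 − 11,600 = 3,670 kg; Δv = 409×9.8×ln(4.161) = 4008.2×1.4257 ≈ 5714 m/s.
Total Δv = 3244 + 3747 + 5714 = 12705 m/s.

Δv ≈ 12700 m/s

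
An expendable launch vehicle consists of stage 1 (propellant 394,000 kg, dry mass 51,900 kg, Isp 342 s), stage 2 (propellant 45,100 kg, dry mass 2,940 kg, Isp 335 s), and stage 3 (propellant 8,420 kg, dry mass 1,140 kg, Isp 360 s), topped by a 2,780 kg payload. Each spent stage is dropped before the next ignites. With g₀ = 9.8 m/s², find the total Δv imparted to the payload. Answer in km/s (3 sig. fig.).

Δv ≈ 13.6 km/s

Ignition mass of stage 1 = 394,000+51,900 + 45,100+2,940 + 8,420+1,140 + 2,780 = 506,280 kg.
Stage 1: m₀ = 506,280 kg, m_f = 506,280 − 394,000 = 112,280 kg; Δv = 342×9.8×ln(4.509) = 3351.6×1.5061 ≈ 5048 m/s.
Stage 2: m₀ = 60,380 kg, m_f = 60,380 − 45,100 = 15,280 kg; Δv = 335×9.8×ln(3.952) = 3283.0×1.3741 ≈ 4511 m/s.
Stage 3: m₀ = 12,340 kg, m_f = 12,340 − 8,420 = 3,920 kg; Δv = 360×9.8×ln(3.148) = 3528.0×1.1468 ≈ 4046 m/s.
Total Δv = 5048 + 4511 + 4046 = 13605 m/s.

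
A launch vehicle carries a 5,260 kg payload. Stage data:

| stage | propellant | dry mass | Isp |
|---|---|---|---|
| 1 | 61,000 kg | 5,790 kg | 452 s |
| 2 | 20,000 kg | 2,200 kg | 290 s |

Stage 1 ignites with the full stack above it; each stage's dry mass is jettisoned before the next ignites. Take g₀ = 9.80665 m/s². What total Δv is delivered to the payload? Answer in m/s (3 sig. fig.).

Δv ≈ 8320 m/s

Ignition mass of stage 1 = 61,000+5,790 + 20,000+2,200 + 5,260 = 94,250 kg.
Stage 1: m₀ = 94,250 kg, m_f = 94,250 − 61,000 = 33,250 kg; Δv = 452×9.80665×ln(2.835) = 4432.6×1.0419 ≈ 4618 m/s.
Stage 2: m₀ = 27,460 kg, m_f = 27,460 − 20,000 = 7,460 kg; Δv = 290×9.80665×ln(3.681) = 2843.9×1.3032 ≈ 3706 m/s.
Total Δv = 4618 + 3706 = 8324 m/s.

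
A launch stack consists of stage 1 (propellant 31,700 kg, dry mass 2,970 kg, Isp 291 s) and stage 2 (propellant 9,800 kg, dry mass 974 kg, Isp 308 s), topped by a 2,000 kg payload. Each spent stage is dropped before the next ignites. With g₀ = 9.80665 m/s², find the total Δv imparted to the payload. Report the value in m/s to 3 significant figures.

Δv ≈ 7550 m/s

Ignition mass of stage 1 = 31,700+2,970 + 9,800+974 + 2,000 = 47,444 kg.
Stage 1: m₀ = 47,444 kg, m_f = 47,444 − 31,700 = 15,744 kg; Δv = 291×9.80665×ln(3.013) = 2853.7×1.1031 ≈ 3148 m/s.
Stage 2: m₀ = 12,774 kg, m_f = 12,774 − 9,800 = 2,974 kg; Δv = 308×9.80665×ln(4.295) = 3020.4×1.4575 ≈ 4402 m/s.
Total Δv = 3148 + 4402 = 7550 m/s.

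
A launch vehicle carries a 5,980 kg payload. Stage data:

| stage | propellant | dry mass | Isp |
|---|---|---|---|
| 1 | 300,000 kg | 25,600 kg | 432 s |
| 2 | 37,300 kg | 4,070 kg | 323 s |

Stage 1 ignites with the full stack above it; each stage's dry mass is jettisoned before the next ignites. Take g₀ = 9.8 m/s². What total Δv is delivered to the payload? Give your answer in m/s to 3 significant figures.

Ignition mass of stage 1 = 300,000+25,600 + 37,300+4,070 + 5,980 = 372,950 kg.
Stage 1: m₀ = 372,950 kg, m_f = 372,950 − 300,000 = 72,950 kg; Δv = 432×9.8×ln(5.112) = 4233.6×1.6317 ≈ 6908 m/s.
Stage 2: m₀ = 47,350 kg, m_f = 47,350 − 37,300 = 10,050 kg; Δv = 323×9.8×ln(4.711) = 3165.4×1.5500 ≈ 4906 m/s.
Total Δv = 6908 + 4906 = 11814 m/s.

Δv ≈ 11800 m/s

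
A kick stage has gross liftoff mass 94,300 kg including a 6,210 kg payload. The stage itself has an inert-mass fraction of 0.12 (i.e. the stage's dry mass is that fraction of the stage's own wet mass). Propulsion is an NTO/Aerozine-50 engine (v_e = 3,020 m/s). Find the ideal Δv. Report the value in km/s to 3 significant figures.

Stage wet mass = m₀ − payload = 94,300 − 6,210 = 88,090 kg.
Stage dry mass = ε × stage wet mass = 0.12 × 88,090 = 10,570.8 kg.
Burnout mass m_f = stage dry + payload = 10,570.8 + 6,210 = 16,780.8 kg.
Δv = v_e · ln(94,300/16,780.8) = 3020.0 × ln(5.62) = 3020.0 × 1.7262 ≈ 5213 m/s.

Δv ≈ 5.21 km/s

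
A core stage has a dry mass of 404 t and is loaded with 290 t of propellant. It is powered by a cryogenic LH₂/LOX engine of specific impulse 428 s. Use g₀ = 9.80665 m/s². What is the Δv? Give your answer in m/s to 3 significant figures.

Δv ≈ 2270 m/s

v_e = Isp · g₀ = 428 × 9.80665 = 4197.2 m/s.
m₀ = m_dry + m_prop = 404 + 290 = 694 t.
Δv = v_e · ln(m₀/m_f) = 4197.2 × ln(1.718) = 4197.2 × 0.5411 ≈ 2270.9 m/s.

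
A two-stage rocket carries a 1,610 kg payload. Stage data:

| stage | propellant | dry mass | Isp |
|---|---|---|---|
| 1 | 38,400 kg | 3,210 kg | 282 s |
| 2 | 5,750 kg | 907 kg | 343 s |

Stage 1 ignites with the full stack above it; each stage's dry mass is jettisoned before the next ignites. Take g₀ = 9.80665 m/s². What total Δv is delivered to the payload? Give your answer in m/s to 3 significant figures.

Δv ≈ 8060 m/s

Ignition mass of stage 1 = 38,400+3,210 + 5,750+907 + 1,610 = 49,877 kg.
Stage 1: m₀ = 49,877 kg, m_f = 49,877 − 38,400 = 11,477 kg; Δv = 282×9.80665×ln(4.346) = 2765.5×1.4692 ≈ 4063 m/s.
Stage 2: m₀ = 8,267 kg, m_f = 8,267 − 5,750 = 2,517 kg; Δv = 343×9.80665×ln(3.284) = 3363.7×1.1892 ≈ 4000 m/s.
Total Δv = 4063 + 4000 = 8063 m/s.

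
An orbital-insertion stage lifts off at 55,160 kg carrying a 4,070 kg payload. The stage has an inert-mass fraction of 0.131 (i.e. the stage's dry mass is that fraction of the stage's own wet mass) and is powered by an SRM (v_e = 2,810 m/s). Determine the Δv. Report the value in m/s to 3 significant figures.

Δv ≈ 4590 m/s

Stage wet mass = m₀ − payload = 55,160 − 4,070 = 51,090 kg.
Stage dry mass = ε × stage wet mass = 0.131 × 51,090 = 6,692.79 kg.
Burnout mass m_f = stage dry + payload = 6,692.79 + 4,070 = 10,762.79 kg.
Δv = v_e · ln(55,160/10,762.79) = 2810.0 × ln(5.125) = 2810.0 × 1.6341 ≈ 4592 m/s.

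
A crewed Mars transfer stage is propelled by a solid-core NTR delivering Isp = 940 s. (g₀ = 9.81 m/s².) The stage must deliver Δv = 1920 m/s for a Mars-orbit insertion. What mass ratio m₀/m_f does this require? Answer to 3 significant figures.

mass ratio ≈ 1.23

v_e = Isp · g₀ = 940 × 9.81 = 9221.4 m/s.
m₀/m_f = exp(Δv / v_e) = exp(1920 / 9221.4) = exp(0.2082) = 1.2315.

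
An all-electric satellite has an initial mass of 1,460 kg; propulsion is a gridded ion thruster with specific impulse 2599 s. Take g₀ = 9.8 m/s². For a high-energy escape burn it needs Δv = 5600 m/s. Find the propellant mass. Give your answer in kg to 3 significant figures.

propellant mass ≈ 288 kg

v_e = Isp · g₀ = 2599 × 9.8 = 25470.2 m/s.
By the Tsiolkovsky rocket equation, m₀/m_f = exp(Δv / v_e) = exp(5600 / 25470.2) = exp(0.2199) = 1.2459.
m_f = 1,460 / 1.2459 = 1,171.84 kg, so propellant = m₀ − m_f = 1,460 − 1,171.84 = 288.16 kg.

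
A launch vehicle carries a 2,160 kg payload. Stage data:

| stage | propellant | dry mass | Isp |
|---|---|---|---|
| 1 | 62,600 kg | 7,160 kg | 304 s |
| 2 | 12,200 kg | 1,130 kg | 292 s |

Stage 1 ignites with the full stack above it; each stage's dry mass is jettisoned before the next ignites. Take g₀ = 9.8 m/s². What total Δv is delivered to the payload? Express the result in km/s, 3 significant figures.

Δv ≈ 8.38 km/s

Ignition mass of stage 1 = 62,600+7,160 + 12,200+1,130 + 2,160 = 85,250 kg.
Stage 1: m₀ = 85,250 kg, m_f = 85,250 − 62,600 = 22,650 kg; Δv = 304×9.8×ln(3.764) = 2979.2×1.3254 ≈ 3949 m/s.
Stage 2: m₀ = 15,490 kg, m_f = 15,490 − 12,200 = 3,290 kg; Δv = 292×9.8×ln(4.708) = 2861.6×1.5493 ≈ 4433 m/s.
Total Δv = 3949 + 4433 = 8382 m/s.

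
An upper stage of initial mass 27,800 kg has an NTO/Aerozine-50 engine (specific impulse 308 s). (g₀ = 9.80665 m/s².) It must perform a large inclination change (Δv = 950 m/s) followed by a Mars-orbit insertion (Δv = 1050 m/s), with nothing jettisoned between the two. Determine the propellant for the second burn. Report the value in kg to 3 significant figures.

v_e = Isp · g₀ = 308 × 9.80665 = 3020.4 m/s.
After the first burn: m = 27800 × exp(−950/3020.4) = 27800 × 0.73014 = 20,297.9 kg.
After the second burn: m = 20,297.9 × exp(−1050/3020.4) = 20,297.9 × 0.70636 = 14,337.6 kg.
Second-burn propellant = 20,297.9 − 14,337.6 = 5,960.3 kg.

propellant for the second burn ≈ 5960 kg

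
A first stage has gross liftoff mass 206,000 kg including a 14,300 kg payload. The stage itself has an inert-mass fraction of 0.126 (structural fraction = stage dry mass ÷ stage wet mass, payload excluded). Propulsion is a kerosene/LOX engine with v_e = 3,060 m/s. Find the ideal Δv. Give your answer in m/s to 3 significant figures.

Δv ≈ 5140 m/s

Stage wet mass = m₀ − payload = 206,000 − 14,300 = 191,700 kg.
Stage dry mass = ε × stage wet mass = 0.126 × 191,700 = 24,154.2 kg.
Burnout mass m_f = stage dry + payload = 24,154.2 + 14,300 = 38,454.2 kg.
Using Δv = v_e ln(m₀/m_f): Δv = v_e · ln(206,000/38,454.2) = 3060.0 × ln(5.357) = 3060.0 × 1.6784 ≈ 5136 m/s.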